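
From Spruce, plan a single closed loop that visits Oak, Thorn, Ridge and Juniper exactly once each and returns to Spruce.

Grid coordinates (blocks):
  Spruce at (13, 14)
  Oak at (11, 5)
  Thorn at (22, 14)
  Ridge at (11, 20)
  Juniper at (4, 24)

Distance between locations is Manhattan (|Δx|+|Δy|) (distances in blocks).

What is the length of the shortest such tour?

Minimum total distance: 74 blocks.

Spruce→Oak→Thorn→Ridge→Juniper→Spruce: 11+20+17+11+19 = 78
Spruce→Oak→Thorn→Juniper→Ridge→Spruce: 11+20+28+11+8 = 78
Spruce→Oak→Ridge→Thorn→Juniper→Spruce: 11+15+17+28+19 = 90
Spruce→Oak→Ridge→Juniper→Thorn→Spruce: 11+15+11+28+9 = 74
Spruce→Oak→Juniper→Thorn→Ridge→Spruce: 11+26+28+17+8 = 90
Spruce→Oak→Juniper→Ridge→Thorn→Spruce: 11+26+11+17+9 = 74
Spruce→Thorn→Oak→Ridge→Juniper→Spruce: 9+20+15+11+19 = 74
Spruce→Thorn→Oak→Juniper→Ridge→Spruce: 9+20+26+11+8 = 74
Spruce→Thorn→Ridge→Oak→Juniper→Spruce: 9+17+15+26+19 = 86
Spruce→Thorn→Juniper→Oak→Ridge→Spruce: 9+28+26+15+8 = 86
Spruce→Ridge→Oak→Thorn→Juniper→Spruce: 8+15+20+28+19 = 90
Spruce→Ridge→Thorn→Oak→Juniper→Spruce: 8+17+20+26+19 = 90
The minimum is 74.
One optimal route: Spruce → Oak → Ridge → Juniper → Thorn → Spruce (or its reverse).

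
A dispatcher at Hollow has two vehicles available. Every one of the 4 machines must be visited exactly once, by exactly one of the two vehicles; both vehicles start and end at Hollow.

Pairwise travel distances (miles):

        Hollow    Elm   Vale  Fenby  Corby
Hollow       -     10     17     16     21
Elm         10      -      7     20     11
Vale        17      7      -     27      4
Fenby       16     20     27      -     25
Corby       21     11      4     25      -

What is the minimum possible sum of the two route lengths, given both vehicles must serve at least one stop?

There are 2^3 − 1 = 7 ways to divide the 4 stops into two non-empty groups. For each, the best each vehicle can do is its own shortest tour through its group:
  {Elm} + {Vale, Fenby, Corby}: 20 + 62 = 82
  {Vale} + {Elm, Fenby, Corby}: 34 + 62 = 96
  {Elm, Vale} + {Fenby, Corby}: 34 + 62 = 96
  {Fenby} + {Elm, Vale, Corby}: 32 + 42 = 74
  {Elm, Fenby} + {Vale, Corby}: 46 + 42 = 88
  {Vale, Fenby} + {Elm, Corby}: 60 + 42 = 102
  … (7 splits in total)
Best: vehicle 1 Hollow → Fenby → Hollow = 32; vehicle 2 Hollow → Elm → Vale → Corby → Hollow = 42; combined 74.

Minimum combined distance: 74 miles.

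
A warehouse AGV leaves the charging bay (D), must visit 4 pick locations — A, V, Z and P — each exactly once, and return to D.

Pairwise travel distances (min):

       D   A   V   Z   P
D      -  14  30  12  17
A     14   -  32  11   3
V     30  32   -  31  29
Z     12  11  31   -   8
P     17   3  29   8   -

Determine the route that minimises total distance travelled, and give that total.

With 4 stops there are 4!/2 = 12 distinct round trips (a route and its reverse cost the same).
D - A - V - Z - P - D: 14+32+31+8+17 = 102
D - A - V - P - Z - D: 14+32+29+8+12 = 95
D - A - Z - V - P - D: 14+11+31+29+17 = 102
D - A - Z - P - V - D: 14+11+8+29+30 = 92
D - A - P - V - Z - D: 14+3+29+31+12 = 89
D - A - P - Z - V - D: 14+3+8+31+30 = 86
D - V - A - Z - P - D: 30+32+11+8+17 = 98
D - V - A - P - Z - D: 30+32+3+8+12 = 85
D - V - Z - A - P - D: 30+31+11+3+17 = 92
D - V - P - A - Z - D: 30+29+3+11+12 = 85
D - Z - A - V - P - D: 12+11+32+29+17 = 101
D - Z - V - A - P - D: 12+31+32+3+17 = 95
The minimum is 85.
One optimal route: D → V → A → P → Z → D (or its reverse).

Shortest round trip = 85 min.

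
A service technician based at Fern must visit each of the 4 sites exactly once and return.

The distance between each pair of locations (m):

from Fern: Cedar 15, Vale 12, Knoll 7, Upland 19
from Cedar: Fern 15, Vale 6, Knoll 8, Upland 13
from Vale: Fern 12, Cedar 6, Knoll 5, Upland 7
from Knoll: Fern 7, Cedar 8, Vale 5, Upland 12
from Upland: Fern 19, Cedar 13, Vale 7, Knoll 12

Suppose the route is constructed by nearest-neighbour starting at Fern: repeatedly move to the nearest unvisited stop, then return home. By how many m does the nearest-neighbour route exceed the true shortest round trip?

Fern: Knoll=7, Vale=12, Cedar=15, Upland=19 ⇒ Knoll
Knoll: Vale=5, Cedar=8, Upland=12 ⇒ Vale
Vale: Cedar=6, Upland=7 ⇒ Cedar
Cedar: Upland=13 ⇒ Upland
NN route Fern → Knoll → Vale → Cedar → Upland → Fern costs 50.
Optimal: Fern → Cedar → Vale → Upland → Knoll → Fern costs 47 (by enumerating all 12 distinct tours).
Excess = 50 − 47 = 3.

3 m longer than the optimal tour.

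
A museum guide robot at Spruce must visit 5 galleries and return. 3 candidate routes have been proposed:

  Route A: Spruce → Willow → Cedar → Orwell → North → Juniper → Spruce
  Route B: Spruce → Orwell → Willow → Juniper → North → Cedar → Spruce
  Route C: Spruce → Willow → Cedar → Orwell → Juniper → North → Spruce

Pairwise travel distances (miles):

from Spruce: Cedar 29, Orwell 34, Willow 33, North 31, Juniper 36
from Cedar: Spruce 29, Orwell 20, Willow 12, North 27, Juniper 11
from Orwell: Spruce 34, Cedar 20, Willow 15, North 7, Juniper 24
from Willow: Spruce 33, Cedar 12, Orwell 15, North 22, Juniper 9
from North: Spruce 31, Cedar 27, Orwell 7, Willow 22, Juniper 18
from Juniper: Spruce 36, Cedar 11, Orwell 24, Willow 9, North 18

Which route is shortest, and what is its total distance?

126 miles — Route A is the shortest.

Route A: 33 + 12 + 20 + 7 + 18 + 36 = 126
Route B: 34 + 15 + 9 + 18 + 27 + 29 = 132
Route C: 33 + 12 + 20 + 24 + 18 + 31 = 138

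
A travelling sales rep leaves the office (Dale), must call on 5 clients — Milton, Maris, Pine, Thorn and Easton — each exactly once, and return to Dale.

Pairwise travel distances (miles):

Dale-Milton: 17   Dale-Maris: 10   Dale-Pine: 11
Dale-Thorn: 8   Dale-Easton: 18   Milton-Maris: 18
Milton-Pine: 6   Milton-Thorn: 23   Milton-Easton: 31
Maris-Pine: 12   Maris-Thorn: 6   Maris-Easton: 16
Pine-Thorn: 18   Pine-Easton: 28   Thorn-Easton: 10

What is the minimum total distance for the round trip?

69 miles — the shortest possible round trip.

Dale→Milton→Maris→Pine→Thorn→Easton→Dale: 17+18+12+18+10+18 = 93
Dale→Milton→Maris→Pine→Easton→Thorn→Dale: 17+18+12+28+10+8 = 93
Dale→Milton→Maris→Thorn→Pine→Easton→Dale: 17+18+6+18+28+18 = 105
Dale→Milton→Maris→Thorn→Easton→Pine→Dale: 17+18+6+10+28+11 = 90
Dale→Milton→Maris→Easton→Pine→Thorn→Dale: 17+18+16+28+18+8 = 105
Dale→Milton→Maris→Easton→Thorn→Pine→Dale: 17+18+16+10+18+11 = 90
Dale→Milton→Pine→Maris→Thorn→Easton→Dale: 17+6+12+6+10+18 = 69
Dale→Milton→Pine→Maris→Easton→Thorn→Dale: 17+6+12+16+10+8 = 69
Dale→Milton→Pine→Thorn→Maris→Easton→Dale: 17+6+18+6+16+18 = 81
Dale→Milton→Pine→Thorn→Easton→Maris→Dale: 17+6+18+10+16+10 = 77
Dale→Milton→Pine→Easton→Maris→Thorn→Dale: 17+6+28+16+6+8 = 81
Dale→Milton→Pine→Easton→Thorn→Maris→Dale: 17+6+28+10+6+10 = 77
Dale→Milton→Thorn→Maris→Pine→Easton→Dale: 17+23+6+12+28+18 = 104
Dale→Milton→Thorn→Maris→Easton→Pine→Dale: 17+23+6+16+28+11 = 101
… (46 more)
The minimum is 69.
One optimal route: Dale → Milton → Pine → Maris → Thorn → Easton → Dale (or its reverse).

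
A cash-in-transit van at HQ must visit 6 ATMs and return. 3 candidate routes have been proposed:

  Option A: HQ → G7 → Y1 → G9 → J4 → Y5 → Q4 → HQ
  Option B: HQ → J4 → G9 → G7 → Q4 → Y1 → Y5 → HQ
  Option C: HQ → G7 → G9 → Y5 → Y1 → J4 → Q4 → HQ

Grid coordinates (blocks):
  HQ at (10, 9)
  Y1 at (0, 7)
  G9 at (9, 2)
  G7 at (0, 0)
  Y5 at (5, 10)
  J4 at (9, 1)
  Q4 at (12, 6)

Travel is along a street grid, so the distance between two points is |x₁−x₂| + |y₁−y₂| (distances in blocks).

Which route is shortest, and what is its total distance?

Option A: 19 + 7 + 14 + 1 + 13 + 11 + 5 = 70
Option B: 9 + 1 + 11 + 18 + 13 + 8 + 6 = 66
Option C: 19 + 11 + 12 + 8 + 15 + 8 + 5 = 78

Shortest is Option B, total 66 blocks.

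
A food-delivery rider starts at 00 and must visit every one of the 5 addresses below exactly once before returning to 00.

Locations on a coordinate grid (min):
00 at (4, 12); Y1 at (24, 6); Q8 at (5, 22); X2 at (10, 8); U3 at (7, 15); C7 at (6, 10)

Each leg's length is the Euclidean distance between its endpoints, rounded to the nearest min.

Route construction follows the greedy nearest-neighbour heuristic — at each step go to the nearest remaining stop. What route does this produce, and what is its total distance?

At 00 the remaining stops are C7 3, U3 4, X2 7, Q8 10, Y1 21; go to C7.
At C7 the remaining stops are X2 4, U3 5, Q8 12, Y1 18; go to X2.
At X2 the remaining stops are U3 8, Y1 14, Q8 15; go to U3.
At U3 the remaining stops are Q8 7, Y1 19; go to Q8.
At Q8 the remaining stops are Y1 25; go to Y1.
Return Y1→00: 21.
Total = 3 + 4 + 8 + 7 + 25 + 21 = 68.

Total distance 68 min via the nearest-neighbour route 00 → C7 → X2 → U3 → Q8 → Y1 → 00.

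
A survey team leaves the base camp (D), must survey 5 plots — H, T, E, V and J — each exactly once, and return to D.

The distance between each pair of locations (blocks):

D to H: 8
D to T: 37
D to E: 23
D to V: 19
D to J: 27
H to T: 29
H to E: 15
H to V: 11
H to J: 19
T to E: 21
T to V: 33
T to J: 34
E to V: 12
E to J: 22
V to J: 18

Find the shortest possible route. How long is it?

With 5 stops there are 5!/2 = 60 distinct round trips (a route and its reverse cost the same).
D → H → T → E → V → J → D: 8+29+21+12+18+27 = 115
D → H → T → E → J → V → D: 8+29+21+22+18+19 = 117
D → H → T → V → E → J → D: 8+29+33+12+22+27 = 131
D → H → T → V → J → E → D: 8+29+33+18+22+23 = 133
D → H → T → J → E → V → D: 8+29+34+22+12+19 = 124
D → H → T → J → V → E → D: 8+29+34+18+12+23 = 124
D → H → E → T → V → J → D: 8+15+21+33+18+27 = 122
D → H → E → T → J → V → D: 8+15+21+34+18+19 = 115
D → H → E → V → T → J → D: 8+15+12+33+34+27 = 129
D → H → E → V → J → T → D: 8+15+12+18+34+37 = 124
D → H → E → J → T → V → D: 8+15+22+34+33+19 = 131
D → H → E → J → V → T → D: 8+15+22+18+33+37 = 133
D → H → V → T → E → J → D: 8+11+33+21+22+27 = 122
D → H → V → T → J → E → D: 8+11+33+34+22+23 = 131
… (46 more)
D → H → V → E → T → J → D: 8+11+12+21+34+27 = 113  ← best
The minimum is 113.
One optimal route: D → H → V → E → T → J → D (or its reverse).

Shortest round trip = 113 blocks.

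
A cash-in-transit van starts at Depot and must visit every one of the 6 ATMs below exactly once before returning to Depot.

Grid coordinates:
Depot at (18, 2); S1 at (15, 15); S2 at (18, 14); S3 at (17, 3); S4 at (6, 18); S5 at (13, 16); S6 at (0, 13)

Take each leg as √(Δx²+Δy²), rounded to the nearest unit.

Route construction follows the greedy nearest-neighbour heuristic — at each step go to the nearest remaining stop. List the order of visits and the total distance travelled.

Total distance 53 via the nearest-neighbour route Depot → S3 → S2 → S1 → S5 → S4 → S6 → Depot.

At Depot the remaining stops are S3 1, S2 12, S1 13, S5 15, S4 20, S6 21; go to S3.
At S3 the remaining stops are S2 11, S1 12, S5 14, S4 19, S6 20; go to S2.
At S2 the remaining stops are S1 3, S5 5, S4 13, S6 18; go to S1.
At S1 the remaining stops are S5 2, S4 9, S6 15; go to S5.
At S5 the remaining stops are S4 7, S6 13; go to S4.
At S4 the remaining stops are S6 8; go to S6.
Return S6→Depot: 21.
Total = 1 + 11 + 3 + 2 + 7 + 8 + 21 = 53.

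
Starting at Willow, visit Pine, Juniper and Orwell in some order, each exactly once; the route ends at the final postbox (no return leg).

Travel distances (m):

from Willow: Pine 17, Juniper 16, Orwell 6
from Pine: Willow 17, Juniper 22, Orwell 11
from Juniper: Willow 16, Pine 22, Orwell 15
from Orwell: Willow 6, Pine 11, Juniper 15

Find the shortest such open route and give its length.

There are 3! = 6 possible orderings.
Willow - Pine - Juniper - Orwell: 17+22+15 = 54
Willow - Pine - Orwell - Juniper: 17+11+15 = 43
Willow - Juniper - Pine - Orwell: 16+22+11 = 49
Willow - Juniper - Orwell - Pine: 16+15+11 = 42
Willow - Orwell - Pine - Juniper: 6+11+22 = 39
Willow - Orwell - Juniper - Pine: 6+15+22 = 43
The minimum is 39.
One shortest path: Willow → Orwell → Pine → Juniper.

Shortest open route: 39 m.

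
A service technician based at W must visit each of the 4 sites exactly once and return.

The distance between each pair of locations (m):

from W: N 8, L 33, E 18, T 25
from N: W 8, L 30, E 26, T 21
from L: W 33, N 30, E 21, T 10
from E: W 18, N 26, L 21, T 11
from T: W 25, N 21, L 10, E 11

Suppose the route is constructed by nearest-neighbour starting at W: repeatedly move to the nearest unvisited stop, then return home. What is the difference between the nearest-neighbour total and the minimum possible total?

1 m longer than the optimal tour.

W: N=8, E=18, T=25, L=33 ⇒ N
N: T=21, E=26, L=30 ⇒ T
T: L=10, E=11 ⇒ L
L: E=21 ⇒ E
NN route W → N → T → L → E → W costs 78.
Optimal: W → N → L → T → E → W costs 77 (by enumerating all 12 distinct tours).
Excess = 78 − 77 = 1.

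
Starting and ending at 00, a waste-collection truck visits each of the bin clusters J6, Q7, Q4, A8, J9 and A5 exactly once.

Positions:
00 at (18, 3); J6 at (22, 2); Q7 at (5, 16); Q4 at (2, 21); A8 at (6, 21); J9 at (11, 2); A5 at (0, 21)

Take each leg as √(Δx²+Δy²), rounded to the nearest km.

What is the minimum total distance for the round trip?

Shortest round trip = 64 km.

With 6 stops there are 6!/2 = 360 distinct round trips (a route and its reverse cost the same).
00→J6→Q7→Q4→A8→J9→A5→00: 4+22+6+4+20+22+25 = 103
00→J6→Q7→Q4→A8→A5→J9→00: 4+22+6+4+6+22+7 = 71
00→J6→Q7→Q4→J9→A8→A5→00: 4+22+6+21+20+6+25 = 104
00→J6→Q7→Q4→J9→A5→A8→00: 4+22+6+21+22+6+22 = 103
00→J6→Q7→Q4→A5→A8→J9→00: 4+22+6+2+6+20+7 = 67
00→J6→Q7→Q4→A5→J9→A8→00: 4+22+6+2+22+20+22 = 98
00→J6→Q7→A8→Q4→J9→A5→00: 4+22+5+4+21+22+25 = 103
00→J6→Q7→A8→Q4→A5→J9→00: 4+22+5+4+2+22+7 = 66
… (352 more)
00→J6→A8→Q4→A5→Q7→J9→00: 4+25+4+2+7+15+7 = 64  ← best
The minimum is 64.
One optimal route: 00 → J6 → A8 → Q4 → A5 → Q7 → J9 → 00 (or its reverse).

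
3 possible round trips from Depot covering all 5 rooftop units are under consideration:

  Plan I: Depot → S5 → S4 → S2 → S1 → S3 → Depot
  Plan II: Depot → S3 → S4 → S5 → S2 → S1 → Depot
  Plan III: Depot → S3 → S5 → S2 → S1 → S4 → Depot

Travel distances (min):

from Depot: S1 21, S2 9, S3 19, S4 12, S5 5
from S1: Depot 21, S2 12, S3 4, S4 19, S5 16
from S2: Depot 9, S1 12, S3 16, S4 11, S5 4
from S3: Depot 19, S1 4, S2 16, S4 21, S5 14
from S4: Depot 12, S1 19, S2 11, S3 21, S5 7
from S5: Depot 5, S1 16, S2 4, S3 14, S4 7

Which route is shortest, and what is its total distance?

Plan I: 5 + 7 + 11 + 12 + 4 + 19 = 58
Plan II: 19 + 21 + 7 + 4 + 12 + 21 = 84
Plan III: 19 + 14 + 4 + 12 + 19 + 12 = 80

Shortest is Plan I, total 58 min.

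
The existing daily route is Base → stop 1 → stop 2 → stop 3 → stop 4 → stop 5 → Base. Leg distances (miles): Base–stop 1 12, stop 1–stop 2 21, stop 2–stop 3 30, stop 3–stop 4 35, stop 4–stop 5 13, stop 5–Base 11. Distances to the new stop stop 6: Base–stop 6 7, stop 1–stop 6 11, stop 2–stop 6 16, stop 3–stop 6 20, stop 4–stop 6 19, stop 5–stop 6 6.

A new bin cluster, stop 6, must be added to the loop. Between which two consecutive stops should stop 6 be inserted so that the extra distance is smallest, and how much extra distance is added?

Insertion cost between consecutive stops i–j is d(i,stop 6) + d(stop 6,j) − d(i,j):
  between Base and stop 1: 7 + 11 − 12 = 6
  between stop 1 and stop 2: 11 + 16 − 21 = 6
  between stop 2 and stop 3: 16 + 20 − 30 = 6
  between stop 3 and stop 4: 20 + 19 − 35 = 4
  between stop 4 and stop 5: 19 + 6 − 13 = 12
  between stop 5 and Base: 6 + 7 − 11 = 2
Cheapest insertion is between stop 5 and Base, adding 2.
New total = 122 + 2 = 124.

Adding 2 miles by placing stop 6 on the stop 5–Base leg.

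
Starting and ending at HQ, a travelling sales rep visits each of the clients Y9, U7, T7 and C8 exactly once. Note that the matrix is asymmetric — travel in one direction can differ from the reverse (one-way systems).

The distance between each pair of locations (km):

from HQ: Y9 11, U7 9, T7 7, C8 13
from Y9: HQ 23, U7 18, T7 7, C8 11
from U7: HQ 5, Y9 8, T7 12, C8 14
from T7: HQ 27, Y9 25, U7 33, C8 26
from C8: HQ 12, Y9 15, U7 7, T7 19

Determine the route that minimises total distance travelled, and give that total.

HQ→Y9→U7→T7→C8→HQ: 11+18+12+26+12 = 79
HQ→Y9→U7→C8→T7→HQ: 11+18+14+19+27 = 89
HQ→Y9→T7→U7→C8→HQ: 11+7+33+14+12 = 77
HQ→Y9→T7→C8→U7→HQ: 11+7+26+7+5 = 56
HQ→Y9→C8→U7→T7→HQ: 11+11+7+12+27 = 68
HQ→Y9→C8→T7→U7→HQ: 11+11+19+33+5 = 79
HQ→U7→Y9→T7→C8→HQ: 9+8+7+26+12 = 62
HQ→U7→Y9→C8→T7→HQ: 9+8+11+19+27 = 74
HQ→U7→T7→Y9→C8→HQ: 9+12+25+11+12 = 69
HQ→U7→T7→C8→Y9→HQ: 9+12+26+15+23 = 85
HQ→U7→C8→Y9→T7→HQ: 9+14+15+7+27 = 72
HQ→U7→C8→T7→Y9→HQ: 9+14+19+25+23 = 90
HQ→T7→Y9→U7→C8→HQ: 7+25+18+14+12 = 76
HQ→T7→Y9→C8→U7→HQ: 7+25+11+7+5 = 55
… (10 more)
The minimum is 55.
One optimal route: HQ → T7 → Y9 → C8 → U7 → HQ.

Minimum total distance: 55 km.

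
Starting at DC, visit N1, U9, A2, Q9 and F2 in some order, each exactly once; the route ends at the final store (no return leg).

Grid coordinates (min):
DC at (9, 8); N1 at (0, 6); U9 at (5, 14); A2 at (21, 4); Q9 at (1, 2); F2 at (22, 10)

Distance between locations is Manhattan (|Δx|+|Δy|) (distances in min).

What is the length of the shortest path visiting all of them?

There are 5! = 120 possible orderings.
DC - N1 - U9 - A2 - Q9 - F2: 11+13+26+22+29 = 101
DC - N1 - U9 - A2 - F2 - Q9: 11+13+26+7+29 = 86
DC - N1 - U9 - Q9 - A2 - F2: 11+13+16+22+7 = 69
DC - N1 - U9 - Q9 - F2 - A2: 11+13+16+29+7 = 76
DC - N1 - U9 - F2 - A2 - Q9: 11+13+21+7+22 = 74
DC - N1 - U9 - F2 - Q9 - A2: 11+13+21+29+22 = 96
DC - N1 - A2 - U9 - Q9 - F2: 11+23+26+16+29 = 105
DC - N1 - A2 - U9 - F2 - Q9: 11+23+26+21+29 = 110
DC - N1 - A2 - Q9 - U9 - F2: 11+23+22+16+21 = 93
DC - N1 - A2 - Q9 - F2 - U9: 11+23+22+29+21 = 106
DC - N1 - A2 - F2 - U9 - Q9: 11+23+7+21+16 = 78
DC - N1 - A2 - F2 - Q9 - U9: 11+23+7+29+16 = 86
DC - N1 - Q9 - U9 - A2 - F2: 11+5+16+26+7 = 65
DC - N1 - Q9 - U9 - F2 - A2: 11+5+16+21+7 = 60
… (106 more)
DC - U9 - N1 - Q9 - A2 - F2: 10+13+5+22+7 = 57  ← best
The minimum is 57.
One shortest path: DC → U9 → N1 → Q9 → A2 → F2.

Shortest open route: 57 min.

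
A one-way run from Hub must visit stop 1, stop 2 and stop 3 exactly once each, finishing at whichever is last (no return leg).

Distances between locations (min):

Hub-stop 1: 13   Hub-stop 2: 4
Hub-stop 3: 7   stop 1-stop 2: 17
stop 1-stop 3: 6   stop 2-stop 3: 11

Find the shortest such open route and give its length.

There are 3! = 6 possible orderings.
Hub - stop 1 - stop 2 - stop 3: 13+17+11 = 41
Hub - stop 1 - stop 3 - stop 2: 13+6+11 = 30
Hub - stop 2 - stop 1 - stop 3: 4+17+6 = 27
Hub - stop 2 - stop 3 - stop 1: 4+11+6 = 21
Hub - stop 3 - stop 1 - stop 2: 7+6+17 = 30
Hub - stop 3 - stop 2 - stop 1: 7+11+17 = 35
The minimum is 21.
One shortest path: Hub → stop 2 → stop 3 → stop 1.

21 min — the minimum one-way total.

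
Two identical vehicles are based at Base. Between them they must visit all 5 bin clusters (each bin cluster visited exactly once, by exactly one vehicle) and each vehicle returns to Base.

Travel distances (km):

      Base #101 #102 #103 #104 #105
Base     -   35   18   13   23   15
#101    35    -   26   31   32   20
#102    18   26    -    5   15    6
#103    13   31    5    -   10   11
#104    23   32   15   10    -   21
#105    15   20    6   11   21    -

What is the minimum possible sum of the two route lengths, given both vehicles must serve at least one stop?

There are 2^4 − 1 = 15 ways to divide the 5 stops into two non-empty groups. For each, the best each vehicle can do is its own shortest tour through its group:
  {#101} + {#102, #103, #104, #105}: 70 + 59 = 129
  {#102} + {#101, #103, #104, #105}: 36 + 90 = 126
  {#101, #102} + {#103, #104, #105}: 79 + 59 = 138
  {#103} + {#101, #102, #104, #105}: 26 + 99 = 125
  {#101, #103} + {#102, #104, #105}: 79 + 59 = 138
  {#102, #103} + {#101, #104, #105}: 36 + 90 = 126
  … (15 splits in total)
Best: vehicle 1 Base → #103 → Base = 26; vehicle 2 Base → #101 → #105 → #102 → #104 → Base = 99; combined 125.

125 km — the smallest possible combined total.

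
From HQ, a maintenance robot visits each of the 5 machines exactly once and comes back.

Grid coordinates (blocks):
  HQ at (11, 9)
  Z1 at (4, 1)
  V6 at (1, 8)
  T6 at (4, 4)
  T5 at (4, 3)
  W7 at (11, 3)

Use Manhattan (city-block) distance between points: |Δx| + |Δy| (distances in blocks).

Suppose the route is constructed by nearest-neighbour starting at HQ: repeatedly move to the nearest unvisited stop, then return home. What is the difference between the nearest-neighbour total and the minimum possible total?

HQ: W7=6, V6=11, T6=12, T5=13, Z1=15 ⇒ W7
W7: T5=7, T6=8, Z1=9, V6=15 ⇒ T5
T5: T6=1, Z1=2, V6=8 ⇒ T6
T6: Z1=3, V6=7 ⇒ Z1
Z1: V6=10 ⇒ V6
NN route HQ → W7 → T5 → T6 → Z1 → V6 → HQ costs 38.
Optimal: HQ → V6 → T6 → Z1 → T5 → W7 → HQ costs 36 (by enumerating all 60 distinct tours).
Excess = 38 − 36 = 2.

2 blocks longer than the optimal tour.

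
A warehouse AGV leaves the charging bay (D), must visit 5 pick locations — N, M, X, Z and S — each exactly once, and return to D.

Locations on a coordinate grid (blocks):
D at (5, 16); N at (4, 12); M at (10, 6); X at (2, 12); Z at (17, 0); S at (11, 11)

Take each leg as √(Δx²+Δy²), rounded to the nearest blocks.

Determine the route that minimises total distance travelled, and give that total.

45 blocks — the shortest possible round trip.

With 5 stops there are 5!/2 = 60 distinct round trips (a route and its reverse cost the same).
D→N→M→X→Z→S→D: 4+8+10+19+13+8 = 62
D→N→M→X→S→Z→D: 4+8+10+9+13+20 = 64
D→N→M→Z→X→S→D: 4+8+9+19+9+8 = 57
D→N→M→Z→S→X→D: 4+8+9+13+9+5 = 48
D→N→M→S→X→Z→D: 4+8+5+9+19+20 = 65
D→N→M→S→Z→X→D: 4+8+5+13+19+5 = 54
D→N→X→M→Z→S→D: 4+2+10+9+13+8 = 46
D→N→X→M→S→Z→D: 4+2+10+5+13+20 = 54
D→N→X→Z→M→S→D: 4+2+19+9+5+8 = 47
D→N→X→Z→S→M→D: 4+2+19+13+5+11 = 54
D→N→X→S→M→Z→D: 4+2+9+5+9+20 = 49
D→N→X→S→Z→M→D: 4+2+9+13+9+11 = 48
D→N→Z→M→X→S→D: 4+18+9+10+9+8 = 58
D→N→Z→M→S→X→D: 4+18+9+5+9+5 = 50
… (46 more)
D→X→N→M→Z→S→D: 5+2+8+9+13+8 = 45  ← best
The minimum is 45.
One optimal route: D → X → N → M → Z → S → D (or its reverse).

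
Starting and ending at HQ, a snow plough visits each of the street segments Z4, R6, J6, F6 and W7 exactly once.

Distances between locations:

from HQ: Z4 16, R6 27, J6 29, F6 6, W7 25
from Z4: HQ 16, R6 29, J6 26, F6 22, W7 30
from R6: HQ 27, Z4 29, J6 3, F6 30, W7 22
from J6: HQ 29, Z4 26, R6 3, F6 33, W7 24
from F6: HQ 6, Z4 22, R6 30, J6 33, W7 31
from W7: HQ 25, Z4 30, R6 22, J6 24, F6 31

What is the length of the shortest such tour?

Minimum total distance: 104.

HQ → Z4 → R6 → J6 → F6 → W7 → HQ: 16+29+3+33+31+25 = 137
HQ → Z4 → R6 → J6 → W7 → F6 → HQ: 16+29+3+24+31+6 = 109
HQ → Z4 → R6 → F6 → J6 → W7 → HQ: 16+29+30+33+24+25 = 157
HQ → Z4 → R6 → F6 → W7 → J6 → HQ: 16+29+30+31+24+29 = 159
HQ → Z4 → R6 → W7 → J6 → F6 → HQ: 16+29+22+24+33+6 = 130
HQ → Z4 → R6 → W7 → F6 → J6 → HQ: 16+29+22+31+33+29 = 160
HQ → Z4 → J6 → R6 → F6 → W7 → HQ: 16+26+3+30+31+25 = 131
HQ → Z4 → J6 → R6 → W7 → F6 → HQ: 16+26+3+22+31+6 = 104
HQ → Z4 → J6 → F6 → R6 → W7 → HQ: 16+26+33+30+22+25 = 152
HQ → Z4 → J6 → F6 → W7 → R6 → HQ: 16+26+33+31+22+27 = 155
HQ → Z4 → J6 → W7 → R6 → F6 → HQ: 16+26+24+22+30+6 = 124
HQ → Z4 → J6 → W7 → F6 → R6 → HQ: 16+26+24+31+30+27 = 154
HQ → Z4 → F6 → R6 → J6 → W7 → HQ: 16+22+30+3+24+25 = 120
HQ → Z4 → F6 → R6 → W7 → J6 → HQ: 16+22+30+22+24+29 = 143
… (46 more)
The minimum is 104.
One optimal route: HQ → Z4 → J6 → R6 → W7 → F6 → HQ (or its reverse).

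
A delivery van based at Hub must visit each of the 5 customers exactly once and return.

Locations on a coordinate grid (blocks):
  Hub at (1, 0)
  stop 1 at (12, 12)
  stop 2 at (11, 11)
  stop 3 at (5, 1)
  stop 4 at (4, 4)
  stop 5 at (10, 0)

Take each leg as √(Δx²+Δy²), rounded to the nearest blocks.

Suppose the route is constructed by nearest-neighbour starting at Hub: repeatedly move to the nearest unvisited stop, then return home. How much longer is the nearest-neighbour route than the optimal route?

The nearest-neighbour route is 5 blocks longer than optimal.

Hub: stop 3=4, stop 4=5, stop 5=9, stop 2=15, stop 1=16 ⇒ stop 3
stop 3: stop 4=3, stop 5=5, stop 2=12, stop 1=13 ⇒ stop 4
stop 4: stop 5=7, stop 2=10, stop 1=11 ⇒ stop 5
stop 5: stop 2=11, stop 1=12 ⇒ stop 2
stop 2: stop 1=1 ⇒ stop 1
NN route Hub → stop 3 → stop 4 → stop 5 → stop 2 → stop 1 → Hub costs 42.
Optimal: Hub → stop 3 → stop 5 → stop 1 → stop 2 → stop 4 → Hub costs 37 (by enumerating all 60 distinct tours).
Excess = 42 − 37 = 5.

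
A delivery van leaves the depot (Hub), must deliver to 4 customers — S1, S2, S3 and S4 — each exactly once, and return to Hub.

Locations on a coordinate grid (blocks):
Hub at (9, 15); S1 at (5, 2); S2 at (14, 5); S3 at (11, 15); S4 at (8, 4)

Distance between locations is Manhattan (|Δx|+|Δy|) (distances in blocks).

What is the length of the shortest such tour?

Hub - S1 - S2 - S3 - S4 - Hub: 17+12+13+14+12 = 68
Hub - S1 - S2 - S4 - S3 - Hub: 17+12+7+14+2 = 52
Hub - S1 - S3 - S2 - S4 - Hub: 17+19+13+7+12 = 68
Hub - S1 - S3 - S4 - S2 - Hub: 17+19+14+7+15 = 72
Hub - S1 - S4 - S2 - S3 - Hub: 17+5+7+13+2 = 44
Hub - S1 - S4 - S3 - S2 - Hub: 17+5+14+13+15 = 64
Hub - S2 - S1 - S3 - S4 - Hub: 15+12+19+14+12 = 72
Hub - S2 - S1 - S4 - S3 - Hub: 15+12+5+14+2 = 48
Hub - S2 - S3 - S1 - S4 - Hub: 15+13+19+5+12 = 64
Hub - S2 - S4 - S1 - S3 - Hub: 15+7+5+19+2 = 48
Hub - S3 - S1 - S2 - S4 - Hub: 2+19+12+7+12 = 52
Hub - S3 - S2 - S1 - S4 - Hub: 2+13+12+5+12 = 44
The minimum is 44.
One optimal route: Hub → S1 → S4 → S2 → S3 → Hub (or its reverse).

44 blocks — the shortest possible round trip.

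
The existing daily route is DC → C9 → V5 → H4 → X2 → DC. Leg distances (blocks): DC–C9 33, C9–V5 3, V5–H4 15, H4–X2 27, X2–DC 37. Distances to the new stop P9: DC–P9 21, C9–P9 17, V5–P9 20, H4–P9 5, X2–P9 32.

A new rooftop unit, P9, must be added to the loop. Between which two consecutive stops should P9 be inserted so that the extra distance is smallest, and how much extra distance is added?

Adding 5 blocks by placing P9 on the DC–C9 leg.

Insertion cost between consecutive stops i–j is d(i,P9) + d(P9,j) − d(i,j):
  between DC and C9: 21 + 17 − 33 = 5
  between C9 and V5: 17 + 20 − 3 = 34
  between V5 and H4: 20 + 5 − 15 = 10
  between H4 and X2: 5 + 32 − 27 = 10
  between X2 and DC: 32 + 21 − 37 = 16
Cheapest insertion is between DC and C9, adding 5.
New total = 115 + 5 = 120.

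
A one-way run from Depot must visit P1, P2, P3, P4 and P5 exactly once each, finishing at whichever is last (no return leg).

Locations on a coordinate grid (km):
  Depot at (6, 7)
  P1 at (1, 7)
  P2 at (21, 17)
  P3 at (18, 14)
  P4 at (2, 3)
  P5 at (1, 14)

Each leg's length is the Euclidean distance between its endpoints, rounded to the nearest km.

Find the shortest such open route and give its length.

There are 5! = 120 possible orderings.
Depot - P1 - P2 - P3 - P4 - P5: 5+22+4+19+11 = 61
Depot - P1 - P2 - P3 - P5 - P4: 5+22+4+17+11 = 59
Depot - P1 - P2 - P4 - P3 - P5: 5+22+24+19+17 = 87
Depot - P1 - P2 - P4 - P5 - P3: 5+22+24+11+17 = 79
Depot - P1 - P2 - P5 - P3 - P4: 5+22+20+17+19 = 83
Depot - P1 - P2 - P5 - P4 - P3: 5+22+20+11+19 = 77
Depot - P1 - P3 - P2 - P4 - P5: 5+18+4+24+11 = 62
Depot - P1 - P3 - P2 - P5 - P4: 5+18+4+20+11 = 58
Depot - P1 - P3 - P4 - P2 - P5: 5+18+19+24+20 = 86
Depot - P1 - P3 - P4 - P5 - P2: 5+18+19+11+20 = 73
Depot - P1 - P3 - P5 - P2 - P4: 5+18+17+20+24 = 84
Depot - P1 - P3 - P5 - P4 - P2: 5+18+17+11+24 = 75
Depot - P1 - P4 - P2 - P3 - P5: 5+4+24+4+17 = 54
Depot - P1 - P4 - P2 - P5 - P3: 5+4+24+20+17 = 70
… (106 more)
Depot - P4 - P1 - P5 - P3 - P2: 6+4+7+17+4 = 38  ← best
The minimum is 38.
One shortest path: Depot → P4 → P1 → P5 → P3 → P2.

Minimum one-way distance = 38 km.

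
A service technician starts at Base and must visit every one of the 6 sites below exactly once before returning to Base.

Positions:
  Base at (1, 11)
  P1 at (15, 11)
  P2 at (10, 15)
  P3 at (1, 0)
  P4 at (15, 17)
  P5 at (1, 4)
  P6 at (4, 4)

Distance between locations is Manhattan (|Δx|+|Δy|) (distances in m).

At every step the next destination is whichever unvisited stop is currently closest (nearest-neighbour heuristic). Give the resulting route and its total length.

68 m along Base → P5 → P6 → P3 → P2 → P4 → P1 → Base.

Base → [P5:7 / P6:10 / P3:11 / P2:13 / P1:14 / P4:20] → P5 (7)
P5 → [P6:3 / P3:4 / P2:20 / P1:21 / P4:27] → P6 (3)
P6 → [P3:7 / P2:17 / P1:18 / P4:24] → P3 (7)
P3 → [P2:24 / P1:25 / P4:31] → P2 (24)
P2 → [P4:7 / P1:9] → P4 (7)
P4 → [P1:6] → P1 (6)
Return P1→Base: 14.
Total = 7 + 3 + 7 + 24 + 7 + 6 + 14 = 68.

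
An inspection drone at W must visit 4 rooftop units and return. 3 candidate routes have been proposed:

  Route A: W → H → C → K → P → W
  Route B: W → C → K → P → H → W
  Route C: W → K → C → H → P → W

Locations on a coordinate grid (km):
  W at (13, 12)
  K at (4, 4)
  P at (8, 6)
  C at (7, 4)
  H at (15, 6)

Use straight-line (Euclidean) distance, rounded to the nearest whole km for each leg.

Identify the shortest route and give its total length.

Route A: 6 + 8 + 3 + 4 + 8 = 29
Route B: 10 + 3 + 4 + 7 + 6 = 30
Route C: 12 + 3 + 8 + 7 + 8 = 38

29 km — Route A is the shortest.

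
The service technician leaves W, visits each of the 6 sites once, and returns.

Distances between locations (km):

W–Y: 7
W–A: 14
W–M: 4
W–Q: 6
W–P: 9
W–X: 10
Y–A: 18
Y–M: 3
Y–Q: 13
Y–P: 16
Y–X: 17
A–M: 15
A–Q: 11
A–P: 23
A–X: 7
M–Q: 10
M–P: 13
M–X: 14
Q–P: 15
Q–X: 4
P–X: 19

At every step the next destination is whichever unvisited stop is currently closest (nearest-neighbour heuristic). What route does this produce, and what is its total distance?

Nearest-neighbour total = 63 km; route W → M → Y → Q → X → A → P → W.

From W: distances to unvisited — M=4, Q=6, Y=7, P=9, X=10, A=14. Nearest is M (4).
From M: distances to unvisited — Y=3, Q=10, P=13, X=14, A=15. Nearest is Y (3).
From Y: distances to unvisited — Q=13, P=16, X=17, A=18. Nearest is Q (13).
From Q: distances to unvisited — X=4, A=11, P=15. Nearest is X (4).
From X: distances to unvisited — A=7, P=19. Nearest is A (7).
From A: distances to unvisited — P=23. Nearest is P (23).
Return P→W: 9.
Total = 4 + 3 + 13 + 4 + 7 + 23 + 9 = 63.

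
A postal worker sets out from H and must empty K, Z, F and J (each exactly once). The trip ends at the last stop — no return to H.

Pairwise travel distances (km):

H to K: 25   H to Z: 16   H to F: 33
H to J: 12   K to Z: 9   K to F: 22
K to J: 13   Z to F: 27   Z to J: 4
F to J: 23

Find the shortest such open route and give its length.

There are 4! = 24 possible orderings.
H → K → Z → F → J: 25+9+27+23 = 84
H → K → Z → J → F: 25+9+4+23 = 61
H → K → F → Z → J: 25+22+27+4 = 78
H → K → F → J → Z: 25+22+23+4 = 74
H → K → J → Z → F: 25+13+4+27 = 69
H → K → J → F → Z: 25+13+23+27 = 88
H → Z → K → F → J: 16+9+22+23 = 70
H → Z → K → J → F: 16+9+13+23 = 61
H → Z → F → K → J: 16+27+22+13 = 78
H → Z → F → J → K: 16+27+23+13 = 79
H → Z → J → K → F: 16+4+13+22 = 55
H → Z → J → F → K: 16+4+23+22 = 65
H → F → K → Z → J: 33+22+9+4 = 68
H → F → K → J → Z: 33+22+13+4 = 72
… (10 more)
H → J → Z → K → F: 12+4+9+22 = 47  ← best
The minimum is 47.
One shortest path: H → J → Z → K → F.

47 km — the minimum one-way total.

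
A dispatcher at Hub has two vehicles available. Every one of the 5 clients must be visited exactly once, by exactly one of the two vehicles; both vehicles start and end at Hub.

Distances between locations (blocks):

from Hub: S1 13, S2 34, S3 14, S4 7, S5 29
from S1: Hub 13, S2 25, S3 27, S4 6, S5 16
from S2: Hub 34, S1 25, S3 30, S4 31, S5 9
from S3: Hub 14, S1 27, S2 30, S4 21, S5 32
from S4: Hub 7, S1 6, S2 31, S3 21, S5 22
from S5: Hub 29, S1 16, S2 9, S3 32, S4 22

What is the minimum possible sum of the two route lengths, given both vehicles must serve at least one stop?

Try each way of splitting the stops between the two vehicles (each non-empty) and, for each split, find the best tour for each vehicle:
  {S1} + {S2, S3, S4, S5}: 26 + 82 = 108
  {S2} + {S1, S3, S4, S5}: 68 + 75 = 143
  {S1, S2} + {S3, S4, S5}: 72 + 75 = 147
  {S3} + {S1, S2, S4, S5}: 28 + 72 = 100
  {S1, S3} + {S2, S4, S5}: 54 + 72 = 126
  {S2, S3} + {S1, S4, S5}: 78 + 58 = 136
  … (15 splits in total)
  {S4} + {S1, S2, S3, S5}: 14 + 82 = 96  ← best
Best: vehicle 1 Hub → S4 → Hub = 14; vehicle 2 Hub → S1 → S5 → S2 → S3 → Hub = 82; combined 96.

96 blocks — the smallest possible combined total.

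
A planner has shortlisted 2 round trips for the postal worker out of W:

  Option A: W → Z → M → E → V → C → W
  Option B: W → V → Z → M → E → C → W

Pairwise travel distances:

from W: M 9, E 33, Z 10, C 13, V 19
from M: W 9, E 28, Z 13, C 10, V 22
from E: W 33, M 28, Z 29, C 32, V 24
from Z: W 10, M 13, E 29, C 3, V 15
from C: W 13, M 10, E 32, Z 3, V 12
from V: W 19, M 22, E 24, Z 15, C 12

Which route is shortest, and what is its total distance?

Option A: 10 + 13 + 28 + 24 + 12 + 13 = 100
Option B: 19 + 15 + 13 + 28 + 32 + 13 = 120

Shortest is Option A, total 100.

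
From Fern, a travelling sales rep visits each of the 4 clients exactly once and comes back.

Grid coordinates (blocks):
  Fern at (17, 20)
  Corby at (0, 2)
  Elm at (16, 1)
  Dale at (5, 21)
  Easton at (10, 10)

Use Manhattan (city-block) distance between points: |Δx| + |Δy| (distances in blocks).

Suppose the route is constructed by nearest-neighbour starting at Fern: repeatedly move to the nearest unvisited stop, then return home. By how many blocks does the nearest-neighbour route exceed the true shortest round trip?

From Fern: Dale=13, Easton=17, Elm=20, Corby=35 → choose Dale (13).
From Dale: Easton=16, Corby=24, Elm=31 → choose Easton (16).
From Easton: Elm=15, Corby=18 → choose Elm (15).
From Elm: Corby=17 → choose Corby (17).
NN route Fern → Dale → Easton → Elm → Corby → Fern costs 96.
Optimal: Fern → Elm → Corby → Easton → Dale → Fern costs 84 (by enumerating all 12 distinct tours).
Excess = 96 − 84 = 12.

The nearest-neighbour route is 12 blocks longer than optimal.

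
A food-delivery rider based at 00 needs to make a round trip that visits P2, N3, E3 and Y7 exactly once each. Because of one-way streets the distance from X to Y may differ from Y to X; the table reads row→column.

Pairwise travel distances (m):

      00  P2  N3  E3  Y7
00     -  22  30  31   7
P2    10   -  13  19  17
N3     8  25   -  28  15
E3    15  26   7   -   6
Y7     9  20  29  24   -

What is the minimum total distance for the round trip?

00 - P2 - N3 - E3 - Y7 - 00: 22+13+28+6+9 = 78
00 - P2 - N3 - Y7 - E3 - 00: 22+13+15+24+15 = 89
00 - P2 - E3 - N3 - Y7 - 00: 22+19+7+15+9 = 72
00 - P2 - E3 - Y7 - N3 - 00: 22+19+6+29+8 = 84
00 - P2 - Y7 - N3 - E3 - 00: 22+17+29+28+15 = 111
00 - P2 - Y7 - E3 - N3 - 00: 22+17+24+7+8 = 78
00 - N3 - P2 - E3 - Y7 - 00: 30+25+19+6+9 = 89
00 - N3 - P2 - Y7 - E3 - 00: 30+25+17+24+15 = 111
00 - N3 - E3 - P2 - Y7 - 00: 30+28+26+17+9 = 110
00 - N3 - E3 - Y7 - P2 - 00: 30+28+6+20+10 = 94
00 - N3 - Y7 - P2 - E3 - 00: 30+15+20+19+15 = 99
00 - N3 - Y7 - E3 - P2 - 00: 30+15+24+26+10 = 105
00 - E3 - P2 - N3 - Y7 - 00: 31+26+13+15+9 = 94
00 - E3 - P2 - Y7 - N3 - 00: 31+26+17+29+8 = 111
… (10 more)
00 - Y7 - P2 - E3 - N3 - 00: 7+20+19+7+8 = 61  ← best
The minimum is 61.
One optimal route: 00 → Y7 → P2 → E3 → N3 → 00.

Minimum total distance: 61 m.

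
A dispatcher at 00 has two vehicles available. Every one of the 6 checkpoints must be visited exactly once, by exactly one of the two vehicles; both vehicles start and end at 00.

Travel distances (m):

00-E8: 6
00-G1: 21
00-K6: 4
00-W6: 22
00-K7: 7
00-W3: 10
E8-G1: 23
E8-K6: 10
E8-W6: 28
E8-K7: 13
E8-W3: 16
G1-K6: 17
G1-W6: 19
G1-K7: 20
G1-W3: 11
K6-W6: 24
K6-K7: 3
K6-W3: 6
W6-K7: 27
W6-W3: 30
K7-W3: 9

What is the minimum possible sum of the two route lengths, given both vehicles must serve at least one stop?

Check every non-empty split of the stops between the two vehicles; for each half take its own optimal tour:
  {E8} + {G1, K6, W6, K7, W3}: 12 + 68 = 80
  {G1} + {E8, K6, W6, K7, W3}: 42 + 80 = 122
  {E8, G1} + {K6, W6, K7, W3}: 50 + 68 = 118
  {K6} + {E8, G1, W6, K7, W3}: 8 + 80 = 88
  {E8, K6} + {G1, W6, K7, W3}: 20 + 68 = 88
  {G1, K6} + {E8, W6, K7, W3}: 42 + 80 = 122
  … (31 splits in total)
Best: vehicle 1 00 → E8 → 00 = 12; vehicle 2 00 → K6 → K7 → W3 → G1 → W6 → 00 = 68; combined 80.

Minimum combined distance: 80 m.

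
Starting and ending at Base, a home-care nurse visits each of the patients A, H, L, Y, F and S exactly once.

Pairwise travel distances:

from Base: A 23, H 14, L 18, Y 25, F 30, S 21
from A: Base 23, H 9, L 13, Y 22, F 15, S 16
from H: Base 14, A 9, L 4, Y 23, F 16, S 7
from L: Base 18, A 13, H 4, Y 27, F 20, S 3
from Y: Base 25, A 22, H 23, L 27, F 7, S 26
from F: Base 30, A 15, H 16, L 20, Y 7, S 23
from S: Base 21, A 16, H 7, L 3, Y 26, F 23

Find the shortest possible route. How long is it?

84 — the shortest possible round trip.

Base-A-H-L-Y-F-S-Base: 23+9+4+27+7+23+21 = 114
Base-A-H-L-Y-S-F-Base: 23+9+4+27+26+23+30 = 142
Base-A-H-L-F-Y-S-Base: 23+9+4+20+7+26+21 = 110
Base-A-H-L-F-S-Y-Base: 23+9+4+20+23+26+25 = 130
Base-A-H-L-S-Y-F-Base: 23+9+4+3+26+7+30 = 102
Base-A-H-L-S-F-Y-Base: 23+9+4+3+23+7+25 = 94
Base-A-H-Y-L-F-S-Base: 23+9+23+27+20+23+21 = 146
Base-A-H-Y-L-S-F-Base: 23+9+23+27+3+23+30 = 138
… (352 more)
Base-H-L-S-A-F-Y-Base: 14+4+3+16+15+7+25 = 84  ← best
The minimum is 84.
One optimal route: Base → H → L → S → A → F → Y → Base (or its reverse).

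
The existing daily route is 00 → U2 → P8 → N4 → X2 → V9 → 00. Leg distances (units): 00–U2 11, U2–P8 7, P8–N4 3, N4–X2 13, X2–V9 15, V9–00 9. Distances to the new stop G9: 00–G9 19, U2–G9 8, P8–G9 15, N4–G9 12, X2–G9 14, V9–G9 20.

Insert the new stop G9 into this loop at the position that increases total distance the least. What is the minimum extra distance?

Insertion cost between consecutive stops i–j is d(i,G9) + d(G9,j) − d(i,j):
  between 00 and U2: 19 + 8 − 11 = 16
  between U2 and P8: 8 + 15 − 7 = 16
  between P8 and N4: 15 + 12 − 3 = 24
  between N4 and X2: 12 + 14 − 13 = 13
  between X2 and V9: 14 + 20 − 15 = 19
  between V9 and 00: 20 + 19 − 9 = 30
Cheapest insertion is between N4 and X2, adding 13.
New total = 58 + 13 = 71.

Minimum extra distance: 13, inserting G9 between N4 and X2.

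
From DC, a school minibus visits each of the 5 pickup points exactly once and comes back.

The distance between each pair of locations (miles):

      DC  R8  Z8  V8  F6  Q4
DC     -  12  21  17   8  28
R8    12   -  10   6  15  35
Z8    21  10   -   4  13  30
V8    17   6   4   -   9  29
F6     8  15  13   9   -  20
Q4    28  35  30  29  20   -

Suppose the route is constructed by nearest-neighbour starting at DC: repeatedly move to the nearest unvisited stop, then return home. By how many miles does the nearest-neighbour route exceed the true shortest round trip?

14 miles longer than the optimal tour.

From DC: F6=8, R8=12, V8=17, Z8=21, Q4=28 → choose F6 (8).
From F6: V8=9, Z8=13, R8=15, Q4=20 → choose V8 (9).
From V8: Z8=4, R8=6, Q4=29 → choose Z8 (4).
From Z8: R8=10, Q4=30 → choose R8 (10).
From R8: Q4=35 → choose Q4 (35).
NN route DC → F6 → V8 → Z8 → R8 → Q4 → DC costs 94.
Optimal: DC → R8 → V8 → Z8 → Q4 → F6 → DC costs 80 (by enumerating all 60 distinct tours).
Excess = 94 − 80 = 14.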